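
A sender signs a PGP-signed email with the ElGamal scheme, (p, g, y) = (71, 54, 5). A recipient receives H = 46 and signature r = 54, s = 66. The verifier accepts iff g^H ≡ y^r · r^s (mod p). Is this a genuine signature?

Left side g^H mod p:
54^2 = 2916 ≡ 5
54^4 ≡ 5^2 = 25
54^8 ≡ 25^2 = 625 ≡ 57
54^16 ≡ 57^2 = 3249 ≡ 54
54^32 ≡ 54^2 = 2916 ≡ 5
46 = 32 + 8 + 4 + 2, so 54^46 ≡ 5·57·25·5 ≡ 54 (mod 71)
Right side y^r · r^s mod p:
5^2 = 25
5^4 ≡ 25^2 = 625 ≡ 57
5^8 ≡ 57^2 = 3249 ≡ 54
5^16 ≡ 54^2 = 2916 ≡ 5
5^32 ≡ 5^2 = 25
54 = 32 + 16 + 4 + 2, so 5^54 ≡ 25·5·57·25 ≡ 57 (mod 71)
54^2 = 2916 ≡ 5
54^4 ≡ 5^2 = 25
54^8 ≡ 25^2 = 625 ≡ 57
54^16 ≡ 57^2 = 3249 ≡ 54
54^32 ≡ 54^2 = 2916 ≡ 5
54^64 ≡ 5^2 = 25
66 = 64 + 2, so 54^66 ≡ 25·5 ≡ 54 (mod 71)
57·54 = 3078 ≡ 25 (mod 71)
54 ≠ 25, so verification fails.

forged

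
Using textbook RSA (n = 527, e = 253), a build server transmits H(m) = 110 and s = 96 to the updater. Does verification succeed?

Squares mod 527: s^1≡96, s^2≡257, s^4≡174, s^8≡237, s^16≡307, s^32≡443, s^64≡205, s^128≡392
253 = 128 + 64 + 32 + 16 + 8 + 4 + 1, so s^253 ≡ 392·205·443·307·237·174·96 ≡ 24 (mod 527)
24 ≠ 110, so verification fails.

fails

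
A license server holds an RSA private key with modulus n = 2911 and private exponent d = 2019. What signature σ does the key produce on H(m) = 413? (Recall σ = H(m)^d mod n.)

(H(m))^2 ≡ 413^2 = 170569 ≡ 1731
(H(m))^4 ≡ 1731^2 = 2996361 ≡ 942
(H(m))^8 ≡ 942^2 = 887364 ≡ 2420
(H(m))^16 ≡ 2420^2 = 5856400 ≡ 2379
(H(m))^32 ≡ 2379^2 = 5659641 ≡ 657
(H(m))^64 ≡ 657^2 = 431649 ≡ 821
(H(m))^128 ≡ 821^2 = 674041 ≡ 1600
(H(m))^256 ≡ 1600^2 = 2560000 ≡ 1231
(H(m))^512 ≡ 1231^2 = 1515361 ≡ 1641
(H(m))^1024 ≡ 1641^2 = 2692881 ≡ 206
2019 = 1024 + 512 + 256 + 128 + 64 + 32 + 2 + 1, so (H(m))^2019 ≡ 206·1641·1231·1600·821·657·1731·413 ≡ 642 (mod 2911)

642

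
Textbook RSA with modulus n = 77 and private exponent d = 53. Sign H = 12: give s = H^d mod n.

45

Squares mod 77: H^1≡12, H^2≡67, H^4≡23, H^8≡67, H^16≡23, H^32≡67
53 = 32 + 16 + 4 + 1, so H^53 ≡ 67·23·23·12 ≡ 45 (mod 77)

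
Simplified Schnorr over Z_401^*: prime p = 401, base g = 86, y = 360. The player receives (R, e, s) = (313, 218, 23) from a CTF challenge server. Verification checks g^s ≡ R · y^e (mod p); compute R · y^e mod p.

205

360^2 = 129600 ≡ 77
360^4 ≡ 77^2 = 5929 ≡ 315
360^8 ≡ 315^2 = 99225 ≡ 178
360^16 ≡ 178^2 = 31684 ≡ 5
360^32 ≡ 5^2 = 25
360^64 ≡ 25^2 = 625 ≡ 224
360^128 ≡ 224^2 = 50176 ≡ 51
218 = 128 + 64 + 16 + 8 + 2, so 360^218 ≡ 51·224·5·178·77 ≡ 385 (mod 401)
R · y^e ≡ 313·385 = 120505 ≡ 205 (mod 401)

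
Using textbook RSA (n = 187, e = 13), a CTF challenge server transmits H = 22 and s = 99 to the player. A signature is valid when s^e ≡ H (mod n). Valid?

s^2 ≡ 99^2 = 9801 ≡ 77
s^4 ≡ 77^2 = 5929 ≡ 132
s^8 ≡ 132^2 = 17424 ≡ 33
13 = 8 + 4 + 1, so s^13 ≡ 33·132·99 ≡ 22 (mod 187)
s^13 mod 187 = 22 matches H.

yes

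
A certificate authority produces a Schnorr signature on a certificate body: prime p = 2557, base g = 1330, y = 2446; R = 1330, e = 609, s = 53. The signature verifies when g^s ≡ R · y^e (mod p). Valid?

yes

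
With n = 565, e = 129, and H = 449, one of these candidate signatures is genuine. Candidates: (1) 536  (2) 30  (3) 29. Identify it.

3

Candidate 1: Squares mod 565: 536^1≡536, 536^2≡276, 536^4≡466, 536^8≡196, 536^16≡561, 536^32≡16, 536^64≡256, 536^128≡561; 129 = 128 + 1, so 536^129 ≡ 561·536 ≡ 116 (mod 565)
Candidate 2: Squares mod 565: 30^1≡30, 30^2≡335, 30^4≡355, 30^8≡30, 30^16≡335, 30^32≡355, 30^64≡30, 30^128≡335; 129 = 128 + 1, so 30^129 ≡ 335·30 ≡ 445 (mod 565)
Candidate 3: Squares mod 565: 29^1≡29, 29^2≡276, 29^4≡466, 29^8≡196, 29^16≡561, 29^32≡16, 29^64≡256, 29^128≡561; 129 = 128 + 1, so 29^129 ≡ 561·29 ≡ 449 (mod 565)
  → matches H = 449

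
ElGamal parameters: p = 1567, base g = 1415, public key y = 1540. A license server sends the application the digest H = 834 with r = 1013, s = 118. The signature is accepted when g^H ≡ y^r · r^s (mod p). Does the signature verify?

Left side g^H mod p:
1415^2 = 2002225 ≡ 1166
1415^4 ≡ 1166^2 = 1359556 ≡ 967
1415^8 ≡ 967^2 = 935089 ≡ 1157
1415^16 ≡ 1157^2 = 1338649 ≡ 431
1415^32 ≡ 431^2 = 185761 ≡ 855
1415^64 ≡ 855^2 = 731025 ≡ 803
1415^128 ≡ 803^2 = 644809 ≡ 772
1415^256 ≡ 772^2 = 595984 ≡ 524
1415^512 ≡ 524^2 = 274576 ≡ 351
834 = 512 + 256 + 64 + 2, so 1415^834 ≡ 351·524·803·1166 ≡ 449 (mod 1567)
Right side y^r · r^s mod p:
1540^2 = 2371600 ≡ 729
1540^4 ≡ 729^2 = 531441 ≡ 228
1540^8 ≡ 228^2 = 51984 ≡ 273
1540^16 ≡ 273^2 = 74529 ≡ 880
1540^32 ≡ 880^2 = 774400 ≡ 302
1540^64 ≡ 302^2 = 91204 ≡ 318
1540^128 ≡ 318^2 = 101124 ≡ 836
1540^256 ≡ 836^2 = 698896 ≡ 14
1540^512 ≡ 14^2 = 196
1013 = 512 + 256 + 128 + 64 + 32 + 16 + 4 + 1, so 1540^1013 ≡ 196·14·836·318·302·880·228·1540 ≡ 1157 (mod 1567)
1013^2 = 1026169 ≡ 1351
1013^4 ≡ 1351^2 = 1825201 ≡ 1213
1013^8 ≡ 1213^2 = 1471369 ≡ 1523
1013^16 ≡ 1523^2 = 2319529 ≡ 369
1013^32 ≡ 369^2 = 136161 ≡ 1399
1013^64 ≡ 1399^2 = 1957201 ≡ 18
118 = 64 + 32 + 16 + 4 + 2, so 1013^118 ≡ 18·1399·369·1213·1351 ≡ 1478 (mod 1567)
1157·1478 = 1710046 ≡ 449 (mod 1567)
449 ≡ 449 (mod 1567), so the signature is genuine.

verifies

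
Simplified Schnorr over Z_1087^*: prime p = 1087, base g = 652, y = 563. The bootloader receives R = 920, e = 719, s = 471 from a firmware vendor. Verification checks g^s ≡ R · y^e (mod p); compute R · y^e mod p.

1068

563^719 mod 1087 = 280
R · y^e ≡ 920·280 = 257600 ≡ 1068 (mod 1087)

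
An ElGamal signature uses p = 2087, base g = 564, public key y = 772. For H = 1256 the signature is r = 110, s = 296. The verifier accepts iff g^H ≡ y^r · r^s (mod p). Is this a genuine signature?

forged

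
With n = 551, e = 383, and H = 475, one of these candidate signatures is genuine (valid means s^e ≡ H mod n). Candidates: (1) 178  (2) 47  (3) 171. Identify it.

3

Candidate 1: Squares mod 551: 178^1≡178, 178^2≡277, 178^4≡140, 178^8≡315, 178^16≡45, 178^32≡372, 178^64≡83, 178^128≡277, 178^256≡140; 383 = 256 + 64 + 32 + 16 + 8 + 4 + 2 + 1, so 178^383 ≡ 140·83·372·45·315·140·277·178 ≡ 125 (mod 551)
Candidate 2: Squares mod 551: 47^1≡47, 47^2≡5, 47^4≡25, 47^8≡74, 47^16≡517, 47^32≡54, 47^64≡161, 47^128≡24, 47^256≡25; 383 = 256 + 64 + 32 + 16 + 8 + 4 + 2 + 1, so 47^383 ≡ 25·161·54·517·74·25·5·47 ≡ 130 (mod 551)
Candidate 3: Squares mod 551: 171^1≡171, 171^2≡38, 171^4≡342, 171^8≡152, 171^16≡513, 171^32≡342, 171^64≡152, 171^128≡513, 171^256≡342; 383 = 256 + 64 + 32 + 16 + 8 + 4 + 2 + 1, so 171^383 ≡ 342·152·342·513·152·342·38·171 ≡ 475 (mod 551)
  → matches H = 475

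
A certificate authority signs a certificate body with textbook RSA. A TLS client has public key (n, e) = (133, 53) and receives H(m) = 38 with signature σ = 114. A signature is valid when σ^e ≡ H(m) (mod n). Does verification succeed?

Squares mod 133: σ^1≡114, σ^2≡95, σ^4≡114, σ^8≡95, σ^16≡114, σ^32≡95
53 = 32 + 16 + 4 + 1, so σ^53 ≡ 95·114·114·114 ≡ 95 (mod 133)
95 ≠ 38, so verification fails.

fails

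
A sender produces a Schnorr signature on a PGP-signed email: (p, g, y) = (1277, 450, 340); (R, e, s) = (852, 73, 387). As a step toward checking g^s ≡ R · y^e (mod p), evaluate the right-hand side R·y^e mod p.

939

340^2 = 115600 ≡ 670
340^4 ≡ 670^2 = 448900 ≡ 673
340^8 ≡ 673^2 = 452929 ≡ 871
340^16 ≡ 871^2 = 758641 ≡ 103
340^32 ≡ 103^2 = 10609 ≡ 393
340^64 ≡ 393^2 = 154449 ≡ 1209
73 = 64 + 8 + 1, so 340^73 ≡ 1209·871·340 ≡ 770 (mod 1277)
R · y^e ≡ 852·770 = 656040 ≡ 939 (mod 1277)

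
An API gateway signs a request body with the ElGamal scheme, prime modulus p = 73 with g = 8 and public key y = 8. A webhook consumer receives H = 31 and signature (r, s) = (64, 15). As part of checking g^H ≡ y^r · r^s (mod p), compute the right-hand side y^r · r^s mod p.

Squares mod 73: 8^1≡8, 8^2≡64, 8^4≡8, 8^8≡64, 8^16≡8, 8^32≡64, 8^64≡8
8^64 ≡ 8 (mod 73)
Squares mod 73: 64^1≡64, 64^2≡8, 64^4≡64, 64^8≡8
15 = 8 + 4 + 2 + 1, so 64^15 ≡ 8·64·8·64 ≡ 1 (mod 73)
y^r · r^s ≡ 8·1 = 8 ≡ 8 (mod 73)

8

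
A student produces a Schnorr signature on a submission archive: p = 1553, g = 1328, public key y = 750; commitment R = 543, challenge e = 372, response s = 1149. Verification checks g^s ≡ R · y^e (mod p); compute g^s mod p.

421

1328^2 = 1763584 ≡ 929
1328^4 ≡ 929^2 = 863041 ≡ 1126
1328^8 ≡ 1126^2 = 1267876 ≡ 628
1328^16 ≡ 628^2 = 394384 ≡ 1475
1328^32 ≡ 1475^2 = 2175625 ≡ 1425
1328^64 ≡ 1425^2 = 2030625 ≡ 854
1328^128 ≡ 854^2 = 729316 ≡ 959
1328^256 ≡ 959^2 = 919681 ≡ 305
1328^512 ≡ 305^2 = 93025 ≡ 1398
1328^1024 ≡ 1398^2 = 1954404 ≡ 730
1149 = 1024 + 64 + 32 + 16 + 8 + 4 + 1, so 1328^1149 ≡ 730·854·1425·1475·628·1126·1328 ≡ 421 (mod 1553)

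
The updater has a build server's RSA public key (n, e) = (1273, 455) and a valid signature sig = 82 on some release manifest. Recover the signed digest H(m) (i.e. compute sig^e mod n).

442

Squares mod 1273: sig^1≡82, sig^2≡359, sig^4≡308, sig^8≡662, sig^16≡332, sig^32≡746, sig^64≡215, sig^128≡397, sig^256≡1030
455 = 256 + 128 + 64 + 4 + 2 + 1, so sig^455 ≡ 1030·397·215·308·359·82 ≡ 442 (mod 1273)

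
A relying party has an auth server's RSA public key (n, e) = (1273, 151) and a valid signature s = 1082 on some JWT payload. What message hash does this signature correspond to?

s^2 ≡ 1082^2 = 1170724 ≡ 837
s^4 ≡ 837^2 = 700569 ≡ 419
s^8 ≡ 419^2 = 175561 ≡ 1160
s^16 ≡ 1160^2 = 1345600 ≡ 39
s^32 ≡ 39^2 = 1521 ≡ 248
s^64 ≡ 248^2 = 61504 ≡ 400
s^128 ≡ 400^2 = 160000 ≡ 875
151 = 128 + 16 + 4 + 2 + 1, so s^151 ≡ 875·39·419·837·1082 ≡ 341 (mod 1273)

341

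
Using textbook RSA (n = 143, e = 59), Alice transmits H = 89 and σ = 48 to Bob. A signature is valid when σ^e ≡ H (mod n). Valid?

no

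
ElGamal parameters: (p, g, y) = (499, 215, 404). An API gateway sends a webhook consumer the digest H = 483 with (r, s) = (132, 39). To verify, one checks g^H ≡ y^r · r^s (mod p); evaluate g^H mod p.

215^2 = 46225 ≡ 317
215^4 ≡ 317^2 = 100489 ≡ 190
215^8 ≡ 190^2 = 36100 ≡ 172
215^16 ≡ 172^2 = 29584 ≡ 143
215^32 ≡ 143^2 = 20449 ≡ 489
215^64 ≡ 489^2 = 239121 ≡ 100
215^128 ≡ 100^2 = 10000 ≡ 20
215^256 ≡ 20^2 = 400
483 = 256 + 128 + 64 + 32 + 2 + 1, so 215^483 ≡ 400·20·100·489·317·215 ≡ 169 (mod 499)

169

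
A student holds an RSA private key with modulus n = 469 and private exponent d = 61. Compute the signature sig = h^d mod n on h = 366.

247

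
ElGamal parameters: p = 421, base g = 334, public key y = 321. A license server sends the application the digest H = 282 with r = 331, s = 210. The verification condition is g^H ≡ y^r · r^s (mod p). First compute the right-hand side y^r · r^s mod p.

Squares mod 421: 321^1≡321, 321^2≡317, 321^4≡291, 321^8≡60, 321^16≡232, 321^32≡357, 321^64≡307, 321^128≡366, 321^256≡78
331 = 256 + 64 + 8 + 2 + 1, so 321^331 ≡ 78·307·60·317·321 ≡ 232 (mod 421)
Squares mod 421: 331^1≡331, 331^2≡101, 331^4≡97, 331^8≡147, 331^16≡138, 331^32≡99, 331^64≡118, 331^128≡31
210 = 128 + 64 + 16 + 2, so 331^210 ≡ 31·118·138·101 ≡ 420 (mod 421)
y^r · r^s ≡ 232·420 = 97440 ≡ 189 (mod 421)

189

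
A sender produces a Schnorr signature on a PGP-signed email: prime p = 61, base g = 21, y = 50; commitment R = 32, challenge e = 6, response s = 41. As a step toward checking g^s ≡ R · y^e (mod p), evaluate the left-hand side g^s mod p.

29

Squares mod 61: 21^1≡21, 21^2≡14, 21^4≡13, 21^8≡47, 21^16≡13, 21^32≡47
41 = 32 + 8 + 1, so 21^41 ≡ 47·47·21 ≡ 29 (mod 61)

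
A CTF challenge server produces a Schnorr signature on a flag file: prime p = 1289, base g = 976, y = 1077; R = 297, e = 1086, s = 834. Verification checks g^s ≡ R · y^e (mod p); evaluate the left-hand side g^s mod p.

80

Squares mod 1289: 976^1≡976, 976^2≡5, 976^4≡25, 976^8≡625, 976^16≡58, 976^32≡786, 976^64≡365, 976^128≡458, 976^256≡946, 976^512≡350
834 = 512 + 256 + 64 + 2, so 976^834 ≡ 350·946·365·5 ≡ 80 (mod 1289)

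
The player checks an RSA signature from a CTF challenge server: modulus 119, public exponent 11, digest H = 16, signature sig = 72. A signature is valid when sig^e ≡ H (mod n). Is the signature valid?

sig^2 ≡ 72^2 = 5184 ≡ 67
sig^4 ≡ 67^2 = 4489 ≡ 86
sig^8 ≡ 86^2 = 7396 ≡ 18
11 = 8 + 2 + 1, so sig^11 ≡ 18·67·72 ≡ 81 (mod 119)
The recovered value 81 does not match the digest 16.

invalid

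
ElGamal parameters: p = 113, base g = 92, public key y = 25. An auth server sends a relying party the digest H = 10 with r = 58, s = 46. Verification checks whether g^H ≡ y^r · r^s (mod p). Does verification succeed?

fails

Left side g^H mod p:
92^10 mod 113 = 87
Right side y^r · r^s mod p:
25^58 mod 113 = 60
58^46 mod 113 = 25
60·25 = 1500 ≡ 31 (mod 113)
87 ≠ 31, so verification fails.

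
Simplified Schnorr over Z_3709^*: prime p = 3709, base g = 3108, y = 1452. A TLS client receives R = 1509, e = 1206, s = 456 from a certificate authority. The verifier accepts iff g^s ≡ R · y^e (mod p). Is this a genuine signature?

g^s mod p:
Squares mod 3709: 3108^1≡3108, 3108^2≡1428, 3108^4≡2943, 3108^8≡734, 3108^16≡951, 3108^32≡3114, 3108^64≡1670, 3108^128≡3441, 3108^256≡1353
456 = 256 + 128 + 64 + 8, so 3108^456 ≡ 1353·3441·1670·734 ≡ 1728 (mod 3709)
R · y^e mod p:
Squares mod 3709: 1452^1≡1452, 1452^2≡1592, 1452^4≡1217, 1452^8≡1198, 1452^16≡3530, 1452^32≡2369, 1452^64≡444, 1452^128≡559, 1452^256≡925, 1452^512≡2555, 1452^1024≡185
1206 = 1024 + 128 + 32 + 16 + 4 + 2, so 1452^1206 ≡ 185·559·2369·3530·1217·1592 ≡ 2346 (mod 3709)
1509·2346 = 3540114 ≡ 1728 (mod 3709)
1728 ≡ 1728 (mod 3709); signature holds.

genuine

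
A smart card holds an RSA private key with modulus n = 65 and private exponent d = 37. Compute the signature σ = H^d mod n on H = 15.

H^2 ≡ 15^2 = 225 ≡ 30
H^4 ≡ 30^2 = 900 ≡ 55
H^8 ≡ 55^2 = 3025 ≡ 35
H^16 ≡ 35^2 = 1225 ≡ 55
H^32 ≡ 55^2 = 3025 ≡ 35
37 = 32 + 4 + 1, so H^37 ≡ 35·55·15 ≡ 15 (mod 65)

15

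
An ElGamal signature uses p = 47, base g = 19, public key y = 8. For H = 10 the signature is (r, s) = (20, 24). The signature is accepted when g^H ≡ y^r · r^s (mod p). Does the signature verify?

Left side g^H mod p:
19^2 = 361 ≡ 32
19^4 ≡ 32^2 = 1024 ≡ 37
19^8 ≡ 37^2 = 1369 ≡ 6
10 = 8 + 2, so 19^10 ≡ 6·32 ≡ 4 (mod 47)
Right side y^r · r^s mod p:
8^2 = 64 ≡ 17
8^4 ≡ 17^2 = 289 ≡ 7
8^8 ≡ 7^2 = 49 ≡ 2
8^16 ≡ 2^2 = 4
20 = 16 + 4, so 8^20 ≡ 4·7 ≡ 28 (mod 47)
20^2 = 400 ≡ 24
20^4 ≡ 24^2 = 576 ≡ 12
20^8 ≡ 12^2 = 144 ≡ 3
20^16 ≡ 3^2 = 9
24 = 16 + 8, so 20^24 ≡ 9·3 ≡ 27 (mod 47)
28·27 = 756 ≡ 4 (mod 47)
4 ≡ 4 (mod 47), so the signature is genuine.

verifies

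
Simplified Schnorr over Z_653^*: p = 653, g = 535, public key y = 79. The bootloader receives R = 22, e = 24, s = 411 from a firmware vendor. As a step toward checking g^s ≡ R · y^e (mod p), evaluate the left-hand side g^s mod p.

65

535^411 mod 653 = 65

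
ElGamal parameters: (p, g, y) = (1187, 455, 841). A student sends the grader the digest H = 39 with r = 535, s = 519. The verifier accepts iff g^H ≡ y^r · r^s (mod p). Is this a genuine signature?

Left side g^H mod p:
455^2 = 207025 ≡ 487
455^4 ≡ 487^2 = 237169 ≡ 956
455^8 ≡ 956^2 = 913936 ≡ 1133
455^16 ≡ 1133^2 = 1283689 ≡ 542
455^32 ≡ 542^2 = 293764 ≡ 575
39 = 32 + 4 + 2 + 1, so 455^39 ≡ 575·956·487·455 ≡ 597 (mod 1187)
Right side y^r · r^s mod p:
841^2 = 707281 ≡ 1016
841^4 ≡ 1016^2 = 1032256 ≡ 753
841^8 ≡ 753^2 = 567009 ≡ 810
841^16 ≡ 810^2 = 656100 ≡ 876
841^32 ≡ 876^2 = 767376 ≡ 574
841^64 ≡ 574^2 = 329476 ≡ 677
841^128 ≡ 677^2 = 458329 ≡ 147
841^256 ≡ 147^2 = 21609 ≡ 243
841^512 ≡ 243^2 = 59049 ≡ 886
535 = 512 + 16 + 4 + 2 + 1, so 841^535 ≡ 886·876·753·1016·841 ≡ 441 (mod 1187)
535^2 = 286225 ≡ 158
535^4 ≡ 158^2 = 24964 ≡ 37
535^8 ≡ 37^2 = 1369 ≡ 182
535^16 ≡ 182^2 = 33124 ≡ 1075
535^32 ≡ 1075^2 = 1155625 ≡ 674
535^64 ≡ 674^2 = 454276 ≡ 842
535^128 ≡ 842^2 = 708964 ≡ 325
535^256 ≡ 325^2 = 105625 ≡ 1169
535^512 ≡ 1169^2 = 1366561 ≡ 324
519 = 512 + 4 + 2 + 1, so 535^519 ≡ 324·37·158·535 ≡ 179 (mod 1187)
441·179 = 78939 ≡ 597 (mod 1187)
597 ≡ 597 (mod 1187), so the signature is genuine.

genuine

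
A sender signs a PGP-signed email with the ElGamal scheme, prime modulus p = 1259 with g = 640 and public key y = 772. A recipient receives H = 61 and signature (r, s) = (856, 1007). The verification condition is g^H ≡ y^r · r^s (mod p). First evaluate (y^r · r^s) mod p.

772^2 = 595984 ≡ 477
772^4 ≡ 477^2 = 227529 ≡ 909
772^8 ≡ 909^2 = 826281 ≡ 377
772^16 ≡ 377^2 = 142129 ≡ 1121
772^32 ≡ 1121^2 = 1256641 ≡ 159
772^64 ≡ 159^2 = 25281 ≡ 101
772^128 ≡ 101^2 = 10201 ≡ 129
772^256 ≡ 129^2 = 16641 ≡ 274
772^512 ≡ 274^2 = 75076 ≡ 795
856 = 512 + 256 + 64 + 16 + 8, so 772^856 ≡ 795·274·101·1121·377 ≡ 48 (mod 1259)
856^2 = 732736 ≡ 1257
856^4 ≡ 1257^2 = 1580049 ≡ 4
856^8 ≡ 4^2 = 16
856^16 ≡ 16^2 = 256
856^32 ≡ 256^2 = 65536 ≡ 68
856^64 ≡ 68^2 = 4624 ≡ 847
856^128 ≡ 847^2 = 717409 ≡ 1038
856^256 ≡ 1038^2 = 1077444 ≡ 999
856^512 ≡ 999^2 = 998001 ≡ 873
1007 = 512 + 256 + 128 + 64 + 32 + 8 + 4 + 2 + 1, so 856^1007 ≡ 873·999·1038·847·68·16·4·1257·856 ≡ 258 (mod 1259)
y^r · r^s ≡ 48·258 = 12384 ≡ 1053 (mod 1259)

1053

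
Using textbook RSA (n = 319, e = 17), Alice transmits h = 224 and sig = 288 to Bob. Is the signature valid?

sig^17 mod 319 = 95
sig^17 mod 319 = 95, but h = 224.

invalid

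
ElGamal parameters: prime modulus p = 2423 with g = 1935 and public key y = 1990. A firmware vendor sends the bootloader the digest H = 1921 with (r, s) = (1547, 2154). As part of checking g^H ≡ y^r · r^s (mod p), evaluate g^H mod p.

923

1935^1921 mod 2423 = 923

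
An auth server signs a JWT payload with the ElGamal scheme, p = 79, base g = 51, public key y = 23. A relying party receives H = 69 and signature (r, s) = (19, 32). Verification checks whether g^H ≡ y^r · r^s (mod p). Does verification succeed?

passes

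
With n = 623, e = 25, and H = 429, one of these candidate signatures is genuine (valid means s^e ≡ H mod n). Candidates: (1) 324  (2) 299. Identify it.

1

Candidate 1: 324^2 = 104976 ≡ 312; 324^4 ≡ 312^2 = 97344 ≡ 156; 324^8 ≡ 156^2 = 24336 ≡ 39; 324^16 ≡ 39^2 = 1521 ≡ 275; 25 = 16 + 8 + 1, so 324^25 ≡ 275·39·324 ≡ 429 (mod 623)
  → matches H = 429
Candidate 2: 299^2 = 89401 ≡ 312; 299^4 ≡ 312^2 = 97344 ≡ 156; 299^8 ≡ 156^2 = 24336 ≡ 39; 299^16 ≡ 39^2 = 1521 ≡ 275; 25 = 16 + 8 + 1, so 299^25 ≡ 275·39·299 ≡ 194 (mod 623)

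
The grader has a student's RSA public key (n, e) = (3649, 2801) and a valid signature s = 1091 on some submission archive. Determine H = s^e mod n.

2075

s^2 ≡ 1091^2 = 1190281 ≡ 707
s^4 ≡ 707^2 = 499849 ≡ 3585
s^8 ≡ 3585^2 = 12852225 ≡ 447
s^16 ≡ 447^2 = 199809 ≡ 2763
s^32 ≡ 2763^2 = 7634169 ≡ 461
s^64 ≡ 461^2 = 212521 ≡ 879
s^128 ≡ 879^2 = 772641 ≡ 2702
s^256 ≡ 2702^2 = 7300804 ≡ 2804
s^512 ≡ 2804^2 = 7862416 ≡ 2470
s^1024 ≡ 2470^2 = 6100900 ≡ 3421
s^2048 ≡ 3421^2 = 11703241 ≡ 898
2801 = 2048 + 512 + 128 + 64 + 32 + 16 + 1, so s^2801 ≡ 898·2470·2702·879·461·2763·1091 ≡ 2075 (mod 3649)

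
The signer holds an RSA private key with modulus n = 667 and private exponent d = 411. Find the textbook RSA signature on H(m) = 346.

(H(m))^411 mod 667 = 438

438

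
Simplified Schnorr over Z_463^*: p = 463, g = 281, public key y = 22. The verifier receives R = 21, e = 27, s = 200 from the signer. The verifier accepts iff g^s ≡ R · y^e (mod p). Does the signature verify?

does not verify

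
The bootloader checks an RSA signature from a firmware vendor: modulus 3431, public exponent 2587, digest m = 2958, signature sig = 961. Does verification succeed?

sig^2 ≡ 961^2 = 923521 ≡ 582
sig^4 ≡ 582^2 = 338724 ≡ 2486
sig^8 ≡ 2486^2 = 6180196 ≡ 965
sig^16 ≡ 965^2 = 931225 ≡ 1424
sig^32 ≡ 1424^2 = 2027776 ≡ 55
sig^64 ≡ 55^2 = 3025
sig^128 ≡ 3025^2 = 9150625 ≡ 148
sig^256 ≡ 148^2 = 21904 ≡ 1318
sig^512 ≡ 1318^2 = 1737124 ≡ 1038
sig^1024 ≡ 1038^2 = 1077444 ≡ 110
sig^2048 ≡ 110^2 = 12100 ≡ 1807
2587 = 2048 + 512 + 16 + 8 + 2 + 1, so sig^2587 ≡ 1807·1038·1424·965·582·961 ≡ 473 (mod 3431)
sig^2587 mod 3431 = 473, but m = 2958.

fails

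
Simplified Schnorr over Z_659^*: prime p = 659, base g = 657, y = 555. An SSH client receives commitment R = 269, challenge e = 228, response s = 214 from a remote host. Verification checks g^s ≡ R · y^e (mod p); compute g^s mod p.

460

657^2 = 431649 ≡ 4
657^4 ≡ 4^2 = 16
657^8 ≡ 16^2 = 256
657^16 ≡ 256^2 = 65536 ≡ 295
657^32 ≡ 295^2 = 87025 ≡ 37
657^64 ≡ 37^2 = 1369 ≡ 51
657^128 ≡ 51^2 = 2601 ≡ 624
214 = 128 + 64 + 16 + 4 + 2, so 657^214 ≡ 624·51·295·16·4 ≡ 460 (mod 659)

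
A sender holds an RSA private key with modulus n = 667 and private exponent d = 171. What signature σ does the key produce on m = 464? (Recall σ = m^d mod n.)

m^171 mod 667 = 232

232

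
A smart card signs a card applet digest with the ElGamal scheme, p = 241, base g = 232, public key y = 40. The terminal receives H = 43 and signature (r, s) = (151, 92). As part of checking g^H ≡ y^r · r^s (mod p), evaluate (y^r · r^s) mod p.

96

40^2 = 1600 ≡ 154
40^4 ≡ 154^2 = 23716 ≡ 98
40^8 ≡ 98^2 = 9604 ≡ 205
40^16 ≡ 205^2 = 42025 ≡ 91
40^32 ≡ 91^2 = 8281 ≡ 87
40^64 ≡ 87^2 = 7569 ≡ 98
40^128 ≡ 98^2 = 9604 ≡ 205
151 = 128 + 16 + 4 + 2 + 1, so 40^151 ≡ 205·91·98·154·40 ≡ 201 (mod 241)
151^2 = 22801 ≡ 147
151^4 ≡ 147^2 = 21609 ≡ 160
151^8 ≡ 160^2 = 25600 ≡ 54
151^16 ≡ 54^2 = 2916 ≡ 24
151^32 ≡ 24^2 = 576 ≡ 94
151^64 ≡ 94^2 = 8836 ≡ 160
92 = 64 + 16 + 8 + 4, so 151^92 ≡ 160·24·54·160 ≡ 94 (mod 241)
y^r · r^s ≡ 201·94 = 18894 ≡ 96 (mod 241)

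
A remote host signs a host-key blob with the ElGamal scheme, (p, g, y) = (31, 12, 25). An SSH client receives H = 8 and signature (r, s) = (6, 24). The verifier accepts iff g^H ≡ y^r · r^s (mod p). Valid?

Left side g^H mod p:
12^2 = 144 ≡ 20
12^4 ≡ 20^2 = 400 ≡ 28
12^8 ≡ 28^2 = 784 ≡ 9
Right side y^r · r^s mod p:
25^2 = 625 ≡ 5
25^4 ≡ 5^2 = 25
6 = 4 + 2, so 25^6 ≡ 25·5 ≡ 1 (mod 31)
6^2 = 36 ≡ 5
6^4 ≡ 5^2 = 25
6^8 ≡ 25^2 = 625 ≡ 5
6^16 ≡ 5^2 = 25
24 = 16 + 8, so 6^24 ≡ 25·5 ≡ 1 (mod 31)
1·1 = 1 ≡ 1 (mod 31)
9 ≠ 1, so verification fails.

no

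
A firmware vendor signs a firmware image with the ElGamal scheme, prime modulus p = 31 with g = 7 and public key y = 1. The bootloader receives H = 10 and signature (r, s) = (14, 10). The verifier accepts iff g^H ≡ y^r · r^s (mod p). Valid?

Left side g^H mod p:
7^10 mod 31 = 25
Right side y^r · r^s mod p:
1^14 mod 31 = 1
14^10 mod 31 = 25
1·25 = 25 ≡ 25 (mod 31)
25 ≡ 25 (mod 31), so the signature is genuine.

yes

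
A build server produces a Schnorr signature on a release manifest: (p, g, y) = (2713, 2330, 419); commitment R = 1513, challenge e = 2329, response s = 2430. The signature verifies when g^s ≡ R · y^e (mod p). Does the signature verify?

does not verify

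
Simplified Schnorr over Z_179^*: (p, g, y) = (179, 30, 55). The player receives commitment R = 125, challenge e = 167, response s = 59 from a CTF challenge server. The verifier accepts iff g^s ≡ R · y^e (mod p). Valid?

yes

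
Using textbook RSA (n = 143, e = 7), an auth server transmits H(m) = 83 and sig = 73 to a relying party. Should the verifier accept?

accept

Squares mod 143: sig^1≡73, sig^2≡38, sig^4≡14
7 = 4 + 2 + 1, so sig^7 ≡ 14·38·73 ≡ 83 (mod 143)
83 = H(m), so the signature checks out.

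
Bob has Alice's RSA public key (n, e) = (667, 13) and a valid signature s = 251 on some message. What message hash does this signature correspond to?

525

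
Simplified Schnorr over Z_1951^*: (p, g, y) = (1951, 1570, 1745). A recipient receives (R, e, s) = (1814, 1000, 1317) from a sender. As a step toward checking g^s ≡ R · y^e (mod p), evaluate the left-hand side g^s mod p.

1018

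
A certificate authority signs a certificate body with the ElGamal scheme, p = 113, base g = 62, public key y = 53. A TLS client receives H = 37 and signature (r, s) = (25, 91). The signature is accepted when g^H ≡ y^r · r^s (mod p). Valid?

yes

Left side g^H mod p:
62^2 = 3844 ≡ 2
62^4 ≡ 2^2 = 4
62^8 ≡ 4^2 = 16
62^16 ≡ 16^2 = 256 ≡ 30
62^32 ≡ 30^2 = 900 ≡ 109
37 = 32 + 4 + 1, so 62^37 ≡ 109·4·62 ≡ 25 (mod 113)
Right side y^r · r^s mod p:
53^2 = 2809 ≡ 97
53^4 ≡ 97^2 = 9409 ≡ 30
53^8 ≡ 30^2 = 900 ≡ 109
53^16 ≡ 109^2 = 11881 ≡ 16
25 = 16 + 8 + 1, so 53^25 ≡ 16·109·53 ≡ 111 (mod 113)
25^2 = 625 ≡ 60
25^4 ≡ 60^2 = 3600 ≡ 97
25^8 ≡ 97^2 = 9409 ≡ 30
25^16 ≡ 30^2 = 900 ≡ 109
25^32 ≡ 109^2 = 11881 ≡ 16
25^64 ≡ 16^2 = 256 ≡ 30
91 = 64 + 16 + 8 + 2 + 1, so 25^91 ≡ 30·109·30·60·25 ≡ 44 (mod 113)
111·44 = 4884 ≡ 25 (mod 113)
25 ≡ 25 (mod 113), so the signature is genuine.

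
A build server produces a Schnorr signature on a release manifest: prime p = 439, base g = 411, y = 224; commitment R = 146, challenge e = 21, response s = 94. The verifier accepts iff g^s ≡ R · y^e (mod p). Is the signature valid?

g^s mod p:
411^2 = 168921 ≡ 345
411^4 ≡ 345^2 = 119025 ≡ 56
411^8 ≡ 56^2 = 3136 ≡ 63
411^16 ≡ 63^2 = 3969 ≡ 18
411^32 ≡ 18^2 = 324
411^64 ≡ 324^2 = 104976 ≡ 55
94 = 64 + 16 + 8 + 4 + 2, so 411^94 ≡ 55·18·63·56·345 ≡ 128 (mod 439)
R · y^e mod p:
224^2 = 50176 ≡ 130
224^4 ≡ 130^2 = 16900 ≡ 218
224^8 ≡ 218^2 = 47524 ≡ 112
224^16 ≡ 112^2 = 12544 ≡ 252
21 = 16 + 4 + 1, so 224^21 ≡ 252·218·224 ≡ 55 (mod 439)
146·55 = 8030 ≡ 128 (mod 439)
128 ≡ 128 (mod 439); signature holds.

valid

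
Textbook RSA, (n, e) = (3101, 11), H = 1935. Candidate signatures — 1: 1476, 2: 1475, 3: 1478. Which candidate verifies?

Candidate 1: Squares mod 3101: 1476^1≡1476, 1476^2≡1674, 1476^4≡2073, 1476^8≡2444; 11 = 8 + 2 + 1, so 1476^11 ≡ 2444·1674·1476 ≡ 1819 (mod 3101)
Candidate 2: Squares mod 3101: 1475^1≡1475, 1475^2≡1824, 1475^4≡2704, 1475^8≡2559; 11 = 8 + 2 + 1, so 1475^11 ≡ 2559·1824·1475 ≡ 1935 (mod 3101)
  → matches H = 1935
Candidate 3: Squares mod 3101: 1478^1≡1478, 1478^2≡1380, 1478^4≡386, 1478^8≡148; 11 = 8 + 2 + 1, so 1478^11 ≡ 148·1380·1478 ≡ 2976 (mod 3101)

2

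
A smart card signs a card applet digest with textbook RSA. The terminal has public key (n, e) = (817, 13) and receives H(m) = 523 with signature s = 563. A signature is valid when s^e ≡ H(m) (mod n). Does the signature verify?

does not verify

s^2 ≡ 563^2 = 316969 ≡ 790
s^4 ≡ 790^2 = 624100 ≡ 729
s^8 ≡ 729^2 = 531441 ≡ 391
13 = 8 + 4 + 1, so s^13 ≡ 391·729·563 ≡ 183 (mod 817)
s^13 mod 817 = 183, but H(m) = 523.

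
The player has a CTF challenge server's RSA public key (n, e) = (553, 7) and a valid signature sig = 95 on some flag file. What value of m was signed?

sig^2 ≡ 95^2 = 9025 ≡ 177
sig^4 ≡ 177^2 = 31329 ≡ 361
7 = 4 + 2 + 1, so sig^7 ≡ 361·177·95 ≡ 487 (mod 553)

487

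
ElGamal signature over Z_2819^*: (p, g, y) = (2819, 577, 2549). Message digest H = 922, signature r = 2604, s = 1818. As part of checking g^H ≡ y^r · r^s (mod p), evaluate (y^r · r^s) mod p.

663

2549^2 = 6497401 ≡ 2425
2549^4 ≡ 2425^2 = 5880625 ≡ 191
2549^8 ≡ 191^2 = 36481 ≡ 2653
2549^16 ≡ 2653^2 = 7038409 ≡ 2185
2549^32 ≡ 2185^2 = 4774225 ≡ 1658
2549^64 ≡ 1658^2 = 2748964 ≡ 439
2549^128 ≡ 439^2 = 192721 ≡ 1029
2549^256 ≡ 1029^2 = 1058841 ≡ 1716
2549^512 ≡ 1716^2 = 2944656 ≡ 1620
2549^1024 ≡ 1620^2 = 2624400 ≡ 2730
2549^2048 ≡ 2730^2 = 7452900 ≡ 2283
2604 = 2048 + 512 + 32 + 8 + 4, so 2549^2604 ≡ 2283·1620·1658·2653·191 ≡ 124 (mod 2819)
2604^2 = 6780816 ≡ 1121
2604^4 ≡ 1121^2 = 1256641 ≡ 2186
2604^8 ≡ 2186^2 = 4778596 ≡ 391
2604^16 ≡ 391^2 = 152881 ≡ 655
2604^32 ≡ 655^2 = 429025 ≡ 537
2604^64 ≡ 537^2 = 288369 ≡ 831
2604^128 ≡ 831^2 = 690561 ≡ 2725
2604^256 ≡ 2725^2 = 7425625 ≡ 379
2604^512 ≡ 379^2 = 143641 ≡ 2691
2604^1024 ≡ 2691^2 = 7241481 ≡ 2289
1818 = 1024 + 512 + 256 + 16 + 8 + 2, so 2604^1818 ≡ 2289·2691·379·655·391·1121 ≡ 2256 (mod 2819)
y^r · r^s ≡ 124·2256 = 279744 ≡ 663 (mod 2819)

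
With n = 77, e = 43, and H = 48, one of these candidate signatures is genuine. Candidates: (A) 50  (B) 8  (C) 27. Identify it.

Candidate A: Squares mod 77: 50^1≡50, 50^2≡36, 50^4≡64, 50^8≡15, 50^16≡71, 50^32≡36; 43 = 32 + 8 + 2 + 1, so 50^43 ≡ 36·15·36·50 ≡ 29 (mod 77)
Candidate B: Squares mod 77: 8^1≡8, 8^2≡64, 8^4≡15, 8^8≡71, 8^16≡36, 8^32≡64; 43 = 32 + 8 + 2 + 1, so 8^43 ≡ 64·71·64·8 ≡ 50 (mod 77)
Candidate C: Squares mod 77: 27^1≡27, 27^2≡36, 27^4≡64, 27^8≡15, 27^16≡71, 27^32≡36; 43 = 32 + 8 + 2 + 1, so 27^43 ≡ 36·15·36·27 ≡ 48 (mod 77)
  → matches H = 48

C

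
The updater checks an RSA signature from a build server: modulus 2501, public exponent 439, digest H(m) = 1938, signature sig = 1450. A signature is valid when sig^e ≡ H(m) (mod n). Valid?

sig^2 ≡ 1450^2 = 2102500 ≡ 1660
sig^4 ≡ 1660^2 = 2755600 ≡ 1999
sig^8 ≡ 1999^2 = 3996001 ≡ 1904
sig^16 ≡ 1904^2 = 3625216 ≡ 1267
sig^32 ≡ 1267^2 = 1605289 ≡ 2148
sig^64 ≡ 2148^2 = 4613904 ≡ 2060
sig^128 ≡ 2060^2 = 4243600 ≡ 1904
sig^256 ≡ 1904^2 = 3625216 ≡ 1267
439 = 256 + 128 + 32 + 16 + 4 + 2 + 1, so sig^439 ≡ 1267·1904·2148·1267·1999·1660·1450 ≡ 1938 (mod 2501)
Since 1938 equals the digest 1938, verification succeeds.

yes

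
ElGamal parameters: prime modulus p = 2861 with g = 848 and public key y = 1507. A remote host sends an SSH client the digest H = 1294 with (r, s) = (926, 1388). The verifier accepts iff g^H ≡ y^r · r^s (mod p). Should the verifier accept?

Left side g^H mod p:
Squares mod 2861: 848^1≡848, 848^2≡993, 848^4≡1865, 848^8≡2110, 848^16≡384, 848^32≡1545, 848^64≡951, 848^128≡325, 848^256≡2629, 848^512≡2326, 848^1024≡125
1294 = 1024 + 256 + 8 + 4 + 2, so 848^1294 ≡ 125·2629·2110·1865·993 ≡ 2157 (mod 2861)
Right side y^r · r^s mod p:
Squares mod 2861: 1507^1≡1507, 1507^2≡2276, 1507^4≡1766, 1507^8≡266, 1507^16≡2092, 1507^32≡1995, 1507^64≡374, 1507^128≡2548, 1507^256≡695, 1507^512≡2377
926 = 512 + 256 + 128 + 16 + 8 + 4 + 2, so 1507^926 ≡ 2377·695·2548·2092·266·1766·2276 ≡ 2092 (mod 2861)
Squares mod 2861: 926^1≡926, 926^2≡2037, 926^4≡919, 926^8≡566, 926^16≡2785, 926^32≡54, 926^64≡55, 926^128≡164, 926^256≡1147, 926^512≡2410, 926^1024≡270
1388 = 1024 + 256 + 64 + 32 + 8 + 4, so 926^1388 ≡ 270·1147·55·54·566·919 ≡ 1813 (mod 2861)
2092·1813 = 3792796 ≡ 1971 (mod 2861)
2157 ≠ 1971, so verification fails.

reject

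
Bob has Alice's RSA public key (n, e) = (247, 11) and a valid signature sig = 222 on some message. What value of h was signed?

Squares mod 247: sig^1≡222, sig^2≡131, sig^4≡118, sig^8≡92
11 = 8 + 2 + 1, so sig^11 ≡ 92·131·222 ≡ 40 (mod 247)

40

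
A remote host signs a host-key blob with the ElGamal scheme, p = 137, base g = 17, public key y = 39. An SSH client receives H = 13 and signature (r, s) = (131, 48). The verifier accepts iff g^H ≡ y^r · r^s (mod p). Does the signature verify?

Left side g^H mod p:
17^2 = 289 ≡ 15
17^4 ≡ 15^2 = 225 ≡ 88
17^8 ≡ 88^2 = 7744 ≡ 72
13 = 8 + 4 + 1, so 17^13 ≡ 72·88·17 ≡ 30 (mod 137)
Right side y^r · r^s mod p:
39^2 = 1521 ≡ 14
39^4 ≡ 14^2 = 196 ≡ 59
39^8 ≡ 59^2 = 3481 ≡ 56
39^16 ≡ 56^2 = 3136 ≡ 122
39^32 ≡ 122^2 = 14884 ≡ 88
39^64 ≡ 88^2 = 7744 ≡ 72
39^128 ≡ 72^2 = 5184 ≡ 115
131 = 128 + 2 + 1, so 39^131 ≡ 115·14·39 ≡ 44 (mod 137)
131^2 = 17161 ≡ 36
131^4 ≡ 36^2 = 1296 ≡ 63
131^8 ≡ 63^2 = 3969 ≡ 133
131^16 ≡ 133^2 = 17689 ≡ 16
131^32 ≡ 16^2 = 256 ≡ 119
48 = 32 + 16, so 131^48 ≡ 119·16 ≡ 123 (mod 137)
44·123 = 5412 ≡ 69 (mod 137)
30 ≠ 69, so verification fails.

does not verify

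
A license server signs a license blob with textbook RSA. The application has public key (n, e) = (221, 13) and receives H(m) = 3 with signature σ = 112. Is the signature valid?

Squares mod 221: σ^1≡112, σ^2≡168, σ^4≡157, σ^8≡118
13 = 8 + 4 + 1, so σ^13 ≡ 118·157·112 ≡ 164 (mod 221)
σ^13 mod 221 = 164, but H(m) = 3.

invalid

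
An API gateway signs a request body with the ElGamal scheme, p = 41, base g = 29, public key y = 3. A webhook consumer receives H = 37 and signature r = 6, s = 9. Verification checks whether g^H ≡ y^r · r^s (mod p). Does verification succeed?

passes

Left side g^H mod p:
29^37 mod 41 = 34
Right side y^r · r^s mod p:
3^6 mod 41 = 32
6^9 mod 41 = 19
32·19 = 608 ≡ 34 (mod 41)
34 ≡ 34 (mod 41), so the signature is genuine.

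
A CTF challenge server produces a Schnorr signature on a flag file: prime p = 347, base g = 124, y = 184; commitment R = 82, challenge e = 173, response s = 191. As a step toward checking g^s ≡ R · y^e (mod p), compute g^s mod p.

82

Squares mod 347: 124^1≡124, 124^2≡108, 124^4≡213, 124^8≡259, 124^16≡110, 124^32≡302, 124^64≡290, 124^128≡126
191 = 128 + 32 + 16 + 8 + 4 + 2 + 1, so 124^191 ≡ 126·302·110·259·213·108·124 ≡ 82 (mod 347)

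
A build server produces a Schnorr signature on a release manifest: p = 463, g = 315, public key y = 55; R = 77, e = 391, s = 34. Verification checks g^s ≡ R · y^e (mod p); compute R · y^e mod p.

315

Squares mod 463: 55^1≡55, 55^2≡247, 55^4≡356, 55^8≡337, 55^16≡134, 55^32≡362, 55^64≡15, 55^128≡225, 55^256≡158
391 = 256 + 128 + 4 + 2 + 1, so 55^391 ≡ 158·225·356·247·55 ≡ 425 (mod 463)
R · y^e ≡ 77·425 = 32725 ≡ 315 (mod 463)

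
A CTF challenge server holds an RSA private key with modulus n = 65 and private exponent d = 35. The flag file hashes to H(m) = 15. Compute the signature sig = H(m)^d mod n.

20

(H(m))^2 ≡ 15^2 = 225 ≡ 30
(H(m))^4 ≡ 30^2 = 900 ≡ 55
(H(m))^8 ≡ 55^2 = 3025 ≡ 35
(H(m))^16 ≡ 35^2 = 1225 ≡ 55
(H(m))^32 ≡ 55^2 = 3025 ≡ 35
35 = 32 + 2 + 1, so (H(m))^35 ≡ 35·30·15 ≡ 20 (mod 65)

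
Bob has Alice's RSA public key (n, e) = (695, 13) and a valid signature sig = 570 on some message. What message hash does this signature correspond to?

sig^13 mod 695 = 550

550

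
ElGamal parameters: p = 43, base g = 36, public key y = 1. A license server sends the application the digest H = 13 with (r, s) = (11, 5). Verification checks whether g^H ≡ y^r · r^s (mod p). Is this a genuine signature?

Left side g^H mod p:
36^2 = 1296 ≡ 6
36^4 ≡ 6^2 = 36
36^8 ≡ 36^2 = 1296 ≡ 6
13 = 8 + 4 + 1, so 36^13 ≡ 6·36·36 ≡ 36 (mod 43)
Right side y^r · r^s mod p:
1^2 = 1
1^4 ≡ 1^2 = 1
1^8 ≡ 1^2 = 1
11 = 8 + 2 + 1, so 1^11 ≡ 1·1·1 ≡ 1 (mod 43)
11^2 = 121 ≡ 35
11^4 ≡ 35^2 = 1225 ≡ 21
5 = 4 + 1, so 11^5 ≡ 21·11 ≡ 16 (mod 43)
1·16 = 16 ≡ 16 (mod 43)
36 ≠ 16, so verification fails.

forged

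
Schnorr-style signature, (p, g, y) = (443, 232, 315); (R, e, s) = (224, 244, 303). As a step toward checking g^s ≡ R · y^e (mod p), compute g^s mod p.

232^2 = 53824 ≡ 221
232^4 ≡ 221^2 = 48841 ≡ 111
232^8 ≡ 111^2 = 12321 ≡ 360
232^16 ≡ 360^2 = 129600 ≡ 244
232^32 ≡ 244^2 = 59536 ≡ 174
232^64 ≡ 174^2 = 30276 ≡ 152
232^128 ≡ 152^2 = 23104 ≡ 68
232^256 ≡ 68^2 = 4624 ≡ 194
303 = 256 + 32 + 8 + 4 + 2 + 1, so 232^303 ≡ 194·174·360·111·221·232 ≡ 62 (mod 443)

62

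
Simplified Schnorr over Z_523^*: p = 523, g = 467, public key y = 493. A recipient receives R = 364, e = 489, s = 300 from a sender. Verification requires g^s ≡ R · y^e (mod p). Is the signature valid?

g^s mod p:
467^2 = 218089 ≡ 521
467^4 ≡ 521^2 = 271441 ≡ 4
467^8 ≡ 4^2 = 16
467^16 ≡ 16^2 = 256
467^32 ≡ 256^2 = 65536 ≡ 161
467^64 ≡ 161^2 = 25921 ≡ 294
467^128 ≡ 294^2 = 86436 ≡ 141
467^256 ≡ 141^2 = 19881 ≡ 7
300 = 256 + 32 + 8 + 4, so 467^300 ≡ 7·161·16·4 ≡ 477 (mod 523)
R · y^e mod p:
493^2 = 243049 ≡ 377
493^4 ≡ 377^2 = 142129 ≡ 396
493^8 ≡ 396^2 = 156816 ≡ 439
493^16 ≡ 439^2 = 192721 ≡ 257
493^32 ≡ 257^2 = 66049 ≡ 151
493^64 ≡ 151^2 = 22801 ≡ 312
493^128 ≡ 312^2 = 97344 ≡ 66
493^256 ≡ 66^2 = 4356 ≡ 172
489 = 256 + 128 + 64 + 32 + 8 + 1, so 493^489 ≡ 172·66·312·151·439·493 ≡ 458 (mod 523)
364·458 = 166712 ≡ 398 (mod 523)
477 ≠ 398; the check fails.

invalid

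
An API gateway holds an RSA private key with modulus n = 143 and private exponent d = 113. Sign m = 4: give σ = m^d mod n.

m^2 ≡ 4^2 = 16
m^4 ≡ 16^2 = 256 ≡ 113
m^8 ≡ 113^2 = 12769 ≡ 42
m^16 ≡ 42^2 = 1764 ≡ 48
m^32 ≡ 48^2 = 2304 ≡ 16
m^64 ≡ 16^2 = 256 ≡ 113
113 = 64 + 32 + 16 + 1, so m^113 ≡ 113·16·48·4 ≡ 75 (mod 143)

75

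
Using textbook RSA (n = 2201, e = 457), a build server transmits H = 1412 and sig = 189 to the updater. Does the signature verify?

sig^2 ≡ 189^2 = 35721 ≡ 505
sig^4 ≡ 505^2 = 255025 ≡ 1910
sig^8 ≡ 1910^2 = 3648100 ≡ 1043
sig^16 ≡ 1043^2 = 1087849 ≡ 555
sig^32 ≡ 555^2 = 308025 ≡ 2086
sig^64 ≡ 2086^2 = 4351396 ≡ 19
sig^128 ≡ 19^2 = 361
sig^256 ≡ 361^2 = 130321 ≡ 462
457 = 256 + 128 + 64 + 8 + 1, so sig^457 ≡ 462·361·19·1043·189 ≡ 1412 (mod 2201)
sig^457 mod 2201 = 1412 matches H.

verifies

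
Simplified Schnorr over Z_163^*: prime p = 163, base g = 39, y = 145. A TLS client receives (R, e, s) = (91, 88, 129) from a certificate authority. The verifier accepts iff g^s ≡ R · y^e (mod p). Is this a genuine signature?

genuine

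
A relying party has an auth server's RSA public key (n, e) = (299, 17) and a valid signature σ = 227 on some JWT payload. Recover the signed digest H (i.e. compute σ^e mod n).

145

σ^2 ≡ 227^2 = 51529 ≡ 101
σ^4 ≡ 101^2 = 10201 ≡ 35
σ^8 ≡ 35^2 = 1225 ≡ 29
σ^16 ≡ 29^2 = 841 ≡ 243
17 = 16 + 1, so σ^17 ≡ 243·227 ≡ 145 (mod 299)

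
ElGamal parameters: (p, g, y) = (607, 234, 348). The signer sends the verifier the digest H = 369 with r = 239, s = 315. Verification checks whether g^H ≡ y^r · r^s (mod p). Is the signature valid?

Left side g^H mod p:
Squares mod 607: 234^1≡234, 234^2≡126, 234^4≡94, 234^8≡338, 234^16≡128, 234^32≡602, 234^64≡25, 234^128≡18, 234^256≡324
369 = 256 + 64 + 32 + 16 + 1, so 234^369 ≡ 324·25·602·128·234 ≡ 115 (mod 607)
Right side y^r · r^s mod p:
Squares mod 607: 348^1≡348, 348^2≡311, 348^4≡208, 348^8≡167, 348^16≡574, 348^32≡482, 348^64≡450, 348^128≡369
239 = 128 + 64 + 32 + 8 + 4 + 2 + 1, so 348^239 ≡ 369·450·482·167·208·311·348 ≡ 549 (mod 607)
Squares mod 607: 239^1≡239, 239^2≡63, 239^4≡327, 239^8≡97, 239^16≡304, 239^32≡152, 239^64≡38, 239^128≡230, 239^256≡91
315 = 256 + 32 + 16 + 8 + 2 + 1, so 239^315 ≡ 91·152·304·97·63·239 ≡ 155 (mod 607)
549·155 = 85095 ≡ 115 (mod 607)
115 ≡ 115 (mod 607), so the signature is genuine.

valid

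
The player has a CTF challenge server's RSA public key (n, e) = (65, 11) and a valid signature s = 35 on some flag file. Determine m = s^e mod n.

55

s^2 ≡ 35^2 = 1225 ≡ 55
s^4 ≡ 55^2 = 3025 ≡ 35
s^8 ≡ 35^2 = 1225 ≡ 55
11 = 8 + 2 + 1, so s^11 ≡ 55·55·35 ≡ 55 (mod 65)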